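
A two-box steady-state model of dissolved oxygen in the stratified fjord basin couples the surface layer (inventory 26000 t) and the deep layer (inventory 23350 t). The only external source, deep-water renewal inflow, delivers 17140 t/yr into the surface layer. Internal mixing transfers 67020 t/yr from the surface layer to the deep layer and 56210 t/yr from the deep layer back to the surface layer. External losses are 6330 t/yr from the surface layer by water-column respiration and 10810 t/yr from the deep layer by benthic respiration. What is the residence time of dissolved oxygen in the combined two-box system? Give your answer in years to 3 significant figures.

Residence time in the combined system uses the total inventory and the total *external* removal — internal exchanges between the two boxes cancel.
M_total = 26000 + 23350 = 49350 t.
ΣF_external_out = 6330 + 10810 = 17140 t/yr.
τ = M_total / ΣF_ext = 49350 / 17140 = 2.879 yr.

2.88 yr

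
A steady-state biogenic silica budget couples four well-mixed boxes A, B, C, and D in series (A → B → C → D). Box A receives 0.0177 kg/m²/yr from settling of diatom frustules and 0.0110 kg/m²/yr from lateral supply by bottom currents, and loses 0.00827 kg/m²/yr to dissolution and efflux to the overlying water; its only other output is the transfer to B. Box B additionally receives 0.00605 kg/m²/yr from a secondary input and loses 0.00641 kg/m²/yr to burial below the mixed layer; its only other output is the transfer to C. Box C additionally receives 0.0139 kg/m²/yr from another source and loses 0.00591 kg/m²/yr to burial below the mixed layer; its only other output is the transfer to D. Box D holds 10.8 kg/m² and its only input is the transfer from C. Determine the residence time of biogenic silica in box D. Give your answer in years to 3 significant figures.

Box A: F(A→B) = (0.0177 + 0.0110) − 0.00827 = 0.020430 kg/m²/yr.
Box B: F(B→C) = (0.020430 + 0.00605) − 0.00641 = 0.020070 kg/m²/yr.
Box C: F(C→D) = (0.020070 + 0.0139) − 0.00591 = 0.028060 kg/m²/yr.
Box D throughput = its input = 0.028060 kg/m²/yr; τ = 10.8 / 0.028060 = 384.9 yr.

385 yr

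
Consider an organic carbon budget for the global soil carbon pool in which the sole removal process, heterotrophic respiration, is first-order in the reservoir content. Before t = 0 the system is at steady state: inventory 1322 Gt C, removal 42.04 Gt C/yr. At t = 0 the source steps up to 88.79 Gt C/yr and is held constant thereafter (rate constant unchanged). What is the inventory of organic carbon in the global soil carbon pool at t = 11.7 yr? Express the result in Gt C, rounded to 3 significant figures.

The sink rate constant is k = F₀/M₀ = 42.04/1322 = 0.03180 yr⁻¹.
Solving dM/dt = F₁ − kM with M(0) = M₀ gives M(t) = F₁/k + (M₀ − F₁/k)·e^(−kt).
F₁/k = 88.79/0.03180 = 2792.1 Gt C; kt = 0.03180 × 11.7 = 0.3721, e^(−kt) = 0.6893.
M(11.7) = 2792.1 + (1322 − 2792.1) × 0.6893 = 2792.1 − 1013 = 1778.7 Gt C.

1780 Gt C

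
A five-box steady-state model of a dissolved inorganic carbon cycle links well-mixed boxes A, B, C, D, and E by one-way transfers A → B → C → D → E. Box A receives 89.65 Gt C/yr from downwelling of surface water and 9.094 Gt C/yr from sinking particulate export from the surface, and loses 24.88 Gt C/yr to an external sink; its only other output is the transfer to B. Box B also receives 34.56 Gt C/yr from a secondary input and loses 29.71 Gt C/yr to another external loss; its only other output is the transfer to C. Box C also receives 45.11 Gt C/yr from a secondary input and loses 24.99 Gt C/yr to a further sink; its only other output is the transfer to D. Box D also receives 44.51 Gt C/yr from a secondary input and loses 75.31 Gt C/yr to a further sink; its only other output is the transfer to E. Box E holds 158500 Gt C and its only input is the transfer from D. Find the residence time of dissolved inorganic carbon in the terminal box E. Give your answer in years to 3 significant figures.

Box A: F(A→B) = (89.65 + 9.094) − 24.88 = 73.864 Gt C/yr.
Box B: F(B→C) = (73.864 + 34.56) − 29.71 = 78.714 Gt C/yr.
Box C: F(C→D) = (78.714 + 45.11) − 24.99 = 98.834 Gt C/yr.
Box D: F(D→E) = (98.834 + 44.51) − 75.31 = 68.034 Gt C/yr.
Box E throughput = its input = 68.034 Gt C/yr; τ = 158500 / 68.034 = 2330 yr.

2330 yr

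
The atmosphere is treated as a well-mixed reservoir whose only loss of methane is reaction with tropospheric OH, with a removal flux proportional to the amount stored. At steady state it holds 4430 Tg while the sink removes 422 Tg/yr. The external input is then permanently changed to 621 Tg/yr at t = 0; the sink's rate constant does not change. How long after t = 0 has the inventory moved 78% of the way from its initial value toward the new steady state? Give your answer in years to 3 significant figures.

15.9 yr

τ = M₀/F₀ = 4430/422 = 10.50 yr.
The remaining gap fraction is e^(−t/τ); 78% covered ⇒ e^(−t/τ) = 0.220.
t = −τ ln(0.220) = 10.50 × 1.514 = 15.89 yr.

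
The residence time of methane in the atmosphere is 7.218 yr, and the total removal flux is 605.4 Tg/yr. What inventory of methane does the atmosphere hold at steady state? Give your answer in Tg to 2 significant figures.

4400 Tg

τ = M/F ⇒ M = τ × F = 7.218 × 605.4 = 4370 Tg.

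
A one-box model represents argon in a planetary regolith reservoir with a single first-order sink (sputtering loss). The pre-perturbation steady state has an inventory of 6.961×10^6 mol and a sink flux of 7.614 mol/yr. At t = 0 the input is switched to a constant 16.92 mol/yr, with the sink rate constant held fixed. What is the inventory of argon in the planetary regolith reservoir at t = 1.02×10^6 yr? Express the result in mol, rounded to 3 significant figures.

1.27×10^7 mol

τ = M₀/F₀ = 6.961×10^6/7.614 = 914200 yr; rate constant k = 1/τ.
New steady state M_∞ = F₁/k = F₁·τ = 16.92 × 914200 = 1.5469×10^7 mol.
M(t) = M_∞ + (M₀ − M_∞)·e^(−t/τ); t/τ = 1.02×10^6/914200 = 1.116, so e^(−t/τ) = 0.3277.
M(t) = 1.5469×10^7 − 8.508×10^6 × 0.3277 = 1.2681×10^7 mol.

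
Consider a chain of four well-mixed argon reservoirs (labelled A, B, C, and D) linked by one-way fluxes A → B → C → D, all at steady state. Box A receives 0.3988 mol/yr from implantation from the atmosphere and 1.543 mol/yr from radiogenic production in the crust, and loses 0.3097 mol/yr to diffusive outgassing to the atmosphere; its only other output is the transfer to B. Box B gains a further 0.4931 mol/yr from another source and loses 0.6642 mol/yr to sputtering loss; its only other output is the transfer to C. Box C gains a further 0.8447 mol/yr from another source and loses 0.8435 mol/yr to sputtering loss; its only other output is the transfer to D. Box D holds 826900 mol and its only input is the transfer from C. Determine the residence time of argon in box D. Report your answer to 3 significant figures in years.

566000 yr

Box A: F(A→B) = (0.3988 + 1.543) − 0.3097 = 1.6321 mol/yr.
Box B: F(B→C) = (1.6321 + 0.4931) − 0.6642 = 1.4610 mol/yr.
Box C: F(C→D) = (1.4610 + 0.8447) − 0.8435 = 1.4622 mol/yr.
Box D throughput = its input = 1.4622 mol/yr; τ = 826900 / 1.4622 = 565500 yr.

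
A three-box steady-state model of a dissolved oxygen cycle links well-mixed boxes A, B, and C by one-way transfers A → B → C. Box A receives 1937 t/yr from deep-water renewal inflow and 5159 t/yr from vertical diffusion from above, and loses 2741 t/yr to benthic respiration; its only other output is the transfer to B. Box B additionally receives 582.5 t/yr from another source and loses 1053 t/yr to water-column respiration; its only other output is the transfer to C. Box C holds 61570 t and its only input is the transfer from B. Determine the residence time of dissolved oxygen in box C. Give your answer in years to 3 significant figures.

Box A: F(A→B) = (1937 + 5159) − 2741 = 4355.0 t/yr.
Box B: F(B→C) = (4355.0 + 582.5) − 1053 = 3884.5 t/yr.
Box C throughput = its input = 3884.5 t/yr; τ = 61570 / 3884.5 = 15.85 yr.

15.9 yr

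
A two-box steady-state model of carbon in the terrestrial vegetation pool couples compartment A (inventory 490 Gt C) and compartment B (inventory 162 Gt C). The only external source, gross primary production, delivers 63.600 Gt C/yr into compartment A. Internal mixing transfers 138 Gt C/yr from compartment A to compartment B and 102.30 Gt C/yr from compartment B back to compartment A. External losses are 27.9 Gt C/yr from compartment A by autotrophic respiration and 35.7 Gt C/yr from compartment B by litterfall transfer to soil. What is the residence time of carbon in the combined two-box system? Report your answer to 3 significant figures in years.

Residence time in the combined system uses the total inventory and the total *external* removal — internal exchanges between the two boxes cancel.
M_total = 490 + 162 = 652.00 Gt C.
ΣF_external_out = 27.9 + 35.7 = 63.600 Gt C/yr.
τ = M_total / ΣF_ext = 652.00 / 63.600 = 10.25 yr.

10.3 yr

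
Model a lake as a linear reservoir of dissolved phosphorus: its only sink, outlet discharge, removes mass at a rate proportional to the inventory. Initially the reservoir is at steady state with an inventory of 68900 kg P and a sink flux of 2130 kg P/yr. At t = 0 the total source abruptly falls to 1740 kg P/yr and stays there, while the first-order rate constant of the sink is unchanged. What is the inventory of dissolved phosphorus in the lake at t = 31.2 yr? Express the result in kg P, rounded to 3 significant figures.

τ = M₀/F₀ = 68900/2130 = 32.35 yr; rate constant k = 1/τ.
New steady state M_∞ = F₁/k = F₁·τ = 1740 × 32.35 = 56285 kg P.
M(t) = M_∞ + (M₀ − M_∞)·e^(−t/τ); t/τ = 31.2/32.35 = 0.9645, so e^(−t/τ) = 0.3812.
M(t) = 56285 + 12620 × 0.3812 = 61093 kg P.

61100 kg P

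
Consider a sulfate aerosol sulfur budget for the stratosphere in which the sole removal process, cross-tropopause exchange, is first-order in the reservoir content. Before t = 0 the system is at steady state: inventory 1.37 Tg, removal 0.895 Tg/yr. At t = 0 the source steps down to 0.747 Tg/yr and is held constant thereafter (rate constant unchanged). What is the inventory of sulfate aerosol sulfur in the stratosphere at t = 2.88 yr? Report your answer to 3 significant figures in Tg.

1.18 Tg

Residence time τ = M₀/F₀ = 1.531 yr. The eventual steady state is M_∞ = M₀·(F₁/F₀) = 1.37 × 0.747/0.895 = 1.1435 Tg.
The anomaly ΔM(t) = M(t) − M_∞ decays as ΔM₀·e^(−t/τ) with ΔM₀ = 1.37 − 1.1435 = 0.2265 Tg.
At t = 2.88 yr, e^(−t/τ) = e^(−1.881) = 0.1524, so ΔM = 0.03452 Tg and M = 1.1435 + 0.03452 = 1.1780 Tg.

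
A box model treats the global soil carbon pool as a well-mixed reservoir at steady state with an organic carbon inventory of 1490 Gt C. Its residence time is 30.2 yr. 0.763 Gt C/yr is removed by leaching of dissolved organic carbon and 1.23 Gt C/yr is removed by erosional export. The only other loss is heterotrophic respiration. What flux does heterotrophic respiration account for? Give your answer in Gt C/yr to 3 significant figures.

47.3 Gt C/yr

Total removal F = M/τ = 1490 / 30.2 = 49.34 Gt C/yr.
Heterotrophic respiration = F − (0.763 + 1.23) = 49.34 − 1.993 = 47.34 Gt C/yr.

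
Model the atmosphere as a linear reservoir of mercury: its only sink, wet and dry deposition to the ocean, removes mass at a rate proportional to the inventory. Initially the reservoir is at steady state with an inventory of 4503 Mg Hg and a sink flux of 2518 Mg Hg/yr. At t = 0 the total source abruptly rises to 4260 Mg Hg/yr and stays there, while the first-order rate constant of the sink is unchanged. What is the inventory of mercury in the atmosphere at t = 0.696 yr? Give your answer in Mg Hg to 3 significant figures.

5510 Mg Hg

Residence time τ = M₀/F₀ = 1.788 yr. The eventual steady state is M_∞ = M₀·(F₁/F₀) = 4503 × 4260/2518 = 7618.3 Mg Hg.
The anomaly ΔM(t) = M(t) − M_∞ decays as ΔM₀·e^(−t/τ) with ΔM₀ = 4503 − 7618.3 = −3115 Mg Hg.
At t = 0.696 yr, e^(−t/τ) = e^(−0.3892) = 0.6776, so ΔM = −2111 Mg Hg and M = 7618.3 − 2111 = 5507.3 Mg Hg.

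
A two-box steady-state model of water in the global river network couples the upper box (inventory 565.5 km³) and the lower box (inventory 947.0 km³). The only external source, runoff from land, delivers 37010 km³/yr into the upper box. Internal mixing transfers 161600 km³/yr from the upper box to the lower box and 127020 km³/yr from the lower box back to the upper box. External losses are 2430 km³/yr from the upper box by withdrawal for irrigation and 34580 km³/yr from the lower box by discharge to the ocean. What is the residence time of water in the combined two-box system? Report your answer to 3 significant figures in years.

Residence time in the combined system uses the total inventory and the total *external* removal — internal exchanges between the two boxes cancel.
M_total = 565.5 + 947.0 = 1512.5 km³.
ΣF_external_out = 2430 + 34580 = 37010 km³/yr.
τ = M_total / ΣF_ext = 1512.5 / 37010 = 0.04087 yr.

0.0409 yr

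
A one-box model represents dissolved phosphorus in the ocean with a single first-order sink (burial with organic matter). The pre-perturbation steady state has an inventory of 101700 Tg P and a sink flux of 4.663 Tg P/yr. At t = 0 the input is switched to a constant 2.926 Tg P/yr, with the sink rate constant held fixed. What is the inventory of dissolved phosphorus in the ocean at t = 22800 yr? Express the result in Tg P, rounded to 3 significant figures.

77100 Tg P

The sink rate constant is k = F₀/M₀ = 4.663/101700 = 4.585×10^-5 yr⁻¹.
Solving dM/dt = F₁ − kM with M(0) = M₀ gives M(t) = F₁/k + (M₀ − F₁/k)·e^(−kt).
F₁/k = 2.926/4.585×10^-5 = 63816 Tg P; kt = 4.585×10^-5 × 22800 = 1.045, e^(−kt) = 0.3516.
M(22800) = 63816 + (101700 − 63816) × 0.3516 = 63816 + 13320 = 77134 Tg P.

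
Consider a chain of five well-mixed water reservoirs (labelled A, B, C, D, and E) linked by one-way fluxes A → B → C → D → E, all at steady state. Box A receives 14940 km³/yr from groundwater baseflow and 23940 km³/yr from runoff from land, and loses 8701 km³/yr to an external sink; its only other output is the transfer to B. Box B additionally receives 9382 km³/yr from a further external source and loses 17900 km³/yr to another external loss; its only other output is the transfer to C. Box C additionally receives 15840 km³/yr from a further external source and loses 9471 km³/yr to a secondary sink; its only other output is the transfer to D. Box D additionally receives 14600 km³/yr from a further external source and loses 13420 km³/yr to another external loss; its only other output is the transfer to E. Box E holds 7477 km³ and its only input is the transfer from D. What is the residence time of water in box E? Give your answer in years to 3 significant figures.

Box A: F(A→B) = (14940 + 23940) − 8701 = 30179 km³/yr.
Box B: F(B→C) = (30179 + 9382) − 17900 = 21661 km³/yr.
Box C: F(C→D) = (21661 + 15840) − 9471 = 28030 km³/yr.
Box D: F(D→E) = (28030 + 14600) − 13420 = 29210 km³/yr.
Box E throughput = its input = 29210 km³/yr; τ = 7477 / 29210 = 0.2560 yr.

0.256 yr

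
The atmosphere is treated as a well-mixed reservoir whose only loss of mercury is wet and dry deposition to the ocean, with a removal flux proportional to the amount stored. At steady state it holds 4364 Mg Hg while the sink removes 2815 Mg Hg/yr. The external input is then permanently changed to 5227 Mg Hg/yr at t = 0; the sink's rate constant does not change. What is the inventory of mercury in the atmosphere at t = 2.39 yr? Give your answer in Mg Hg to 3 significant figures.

7300 Mg Hg

The sink rate constant is k = F₀/M₀ = 2815/4364 = 0.6451 yr⁻¹.
Solving dM/dt = F₁ − kM with M(0) = M₀ gives M(t) = F₁/k + (M₀ − F₁/k)·e^(−kt).
F₁/k = 5227/0.6451 = 8103.2 Mg Hg; kt = 0.6451 × 2.39 = 1.542, e^(−kt) = 0.2140.
M(2.39) = 8103.2 + (4364 − 8103.2) × 0.2140 = 8103.2 − 800.3 = 7303.0 Mg Hg.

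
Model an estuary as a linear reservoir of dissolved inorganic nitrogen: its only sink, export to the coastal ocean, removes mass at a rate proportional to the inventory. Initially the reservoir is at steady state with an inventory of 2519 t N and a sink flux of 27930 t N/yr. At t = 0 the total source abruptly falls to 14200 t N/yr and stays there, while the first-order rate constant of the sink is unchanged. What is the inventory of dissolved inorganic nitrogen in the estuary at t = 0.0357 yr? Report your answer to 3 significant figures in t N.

Residence time τ = M₀/F₀ = 0.09019 yr. The eventual steady state is M_∞ = M₀·(F₁/F₀) = 2519 × 14200/27930 = 1280.7 t N.
The anomaly ΔM(t) = M(t) − M_∞ decays as ΔM₀·e^(−t/τ) with ΔM₀ = 2519 − 1280.7 = 1238 t N.
At t = 0.0357 yr, e^(−t/τ) = e^(−0.3958) = 0.6731, so ΔM = 833.5 t N and M = 1280.7 + 833.5 = 2114.2 t N.

2110 t N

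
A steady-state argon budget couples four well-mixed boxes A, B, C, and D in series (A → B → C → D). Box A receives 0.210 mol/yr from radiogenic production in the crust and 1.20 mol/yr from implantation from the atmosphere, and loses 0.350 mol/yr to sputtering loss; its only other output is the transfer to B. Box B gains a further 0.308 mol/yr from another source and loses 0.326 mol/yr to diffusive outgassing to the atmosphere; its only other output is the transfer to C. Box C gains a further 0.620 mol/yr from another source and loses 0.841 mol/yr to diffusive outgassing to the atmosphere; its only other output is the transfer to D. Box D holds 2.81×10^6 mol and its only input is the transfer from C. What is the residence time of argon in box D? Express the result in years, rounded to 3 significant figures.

Box A: F(A→B) = (0.210 + 1.20) − 0.350 = 1.0600 mol/yr.
Box B: F(B→C) = (1.0600 + 0.308) − 0.326 = 1.0420 mol/yr.
Box C: F(C→D) = (1.0420 + 0.620) − 0.841 = 0.82100 mol/yr.
Box D throughput = its input = 0.82100 mol/yr; τ = 2.81×10^6 / 0.82100 = 3.423×10^6 yr.

3.42×10^6 yr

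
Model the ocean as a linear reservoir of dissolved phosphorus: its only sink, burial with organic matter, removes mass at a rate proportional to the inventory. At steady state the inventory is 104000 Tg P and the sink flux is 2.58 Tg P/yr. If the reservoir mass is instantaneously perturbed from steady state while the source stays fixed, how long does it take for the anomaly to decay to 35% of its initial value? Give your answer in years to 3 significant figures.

For a linear reservoir the anomaly decays as exp(−t/τ) with τ = M/F = 104000/2.58 = 40310 yr.
exp(−t/τ) = 0.35 ⇒ t = −τ ln(0.35) = 40310 × 1.050 = 42320 yr.

42300 yr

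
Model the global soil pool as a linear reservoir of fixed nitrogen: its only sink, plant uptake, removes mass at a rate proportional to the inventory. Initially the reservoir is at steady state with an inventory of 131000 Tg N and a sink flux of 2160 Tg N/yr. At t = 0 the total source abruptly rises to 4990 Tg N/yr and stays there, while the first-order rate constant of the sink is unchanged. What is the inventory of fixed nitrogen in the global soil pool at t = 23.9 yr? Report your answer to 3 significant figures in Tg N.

187000 Tg N

τ = M₀/F₀ = 131000/2160 = 60.65 yr; rate constant k = 1/τ.
New steady state M_∞ = F₁/k = F₁·τ = 4990 × 60.65 = 302630 Tg N.
M(t) = M_∞ + (M₀ − M_∞)·e^(−t/τ); t/τ = 23.9/60.65 = 0.3941, so e^(−t/τ) = 0.6743.
M(t) = 302630 − 171600 × 0.6743 = 186900 Tg N.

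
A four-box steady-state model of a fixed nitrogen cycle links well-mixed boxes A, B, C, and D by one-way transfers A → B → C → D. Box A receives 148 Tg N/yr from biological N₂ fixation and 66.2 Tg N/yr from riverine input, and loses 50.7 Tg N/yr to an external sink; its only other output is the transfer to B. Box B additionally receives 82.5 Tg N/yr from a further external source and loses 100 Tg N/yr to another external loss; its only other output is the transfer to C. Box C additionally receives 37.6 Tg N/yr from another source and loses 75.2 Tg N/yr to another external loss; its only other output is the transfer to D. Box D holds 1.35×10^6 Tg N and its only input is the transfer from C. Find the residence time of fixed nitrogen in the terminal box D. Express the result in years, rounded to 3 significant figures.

12500 yr

Box A: F(A→B) = (148 + 66.2) − 50.7 = 163.50 Tg N/yr.
Box B: F(B→C) = (163.50 + 82.5) − 100 = 146.00 Tg N/yr.
Box C: F(C→D) = (146.00 + 37.6) − 75.2 = 108.40 Tg N/yr.
Box D throughput = its input = 108.40 Tg N/yr; τ = 1.35×10^6 / 108.40 = 12450 yr.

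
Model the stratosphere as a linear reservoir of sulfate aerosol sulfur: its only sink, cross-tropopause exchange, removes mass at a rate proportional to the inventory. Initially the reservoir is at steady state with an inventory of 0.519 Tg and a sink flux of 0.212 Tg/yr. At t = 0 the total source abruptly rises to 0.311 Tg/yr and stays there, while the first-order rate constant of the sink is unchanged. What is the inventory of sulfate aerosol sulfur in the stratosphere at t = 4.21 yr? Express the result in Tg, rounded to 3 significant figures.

0.718 Tg

The sink rate constant is k = F₀/M₀ = 0.212/0.519 = 0.4085 yr⁻¹.
Solving dM/dt = F₁ − kM with M(0) = M₀ gives M(t) = F₁/k + (M₀ − F₁/k)·e^(−kt).
F₁/k = 0.311/0.4085 = 0.76136 Tg; kt = 0.4085 × 4.21 = 1.720, e^(−kt) = 0.1791.
M(4.21) = 0.76136 + (0.519 − 0.76136) × 0.1791 = 0.76136 − 0.04341 = 0.71795 Tg.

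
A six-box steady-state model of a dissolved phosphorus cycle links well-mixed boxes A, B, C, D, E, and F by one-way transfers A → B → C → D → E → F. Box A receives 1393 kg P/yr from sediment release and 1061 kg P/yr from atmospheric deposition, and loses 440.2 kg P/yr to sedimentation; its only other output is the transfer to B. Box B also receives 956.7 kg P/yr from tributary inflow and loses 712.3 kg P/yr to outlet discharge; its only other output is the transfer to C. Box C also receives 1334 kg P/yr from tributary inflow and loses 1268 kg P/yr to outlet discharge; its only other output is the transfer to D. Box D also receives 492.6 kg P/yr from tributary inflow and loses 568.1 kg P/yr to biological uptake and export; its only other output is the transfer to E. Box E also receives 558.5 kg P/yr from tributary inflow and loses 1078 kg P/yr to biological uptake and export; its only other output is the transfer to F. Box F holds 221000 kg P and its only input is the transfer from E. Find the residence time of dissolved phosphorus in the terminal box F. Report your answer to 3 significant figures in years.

128 yr

Box A: F(A→B) = (1393 + 1061) − 440.2 = 2013.8 kg P/yr.
Box B: F(B→C) = (2013.8 + 956.7) − 712.3 = 2258.2 kg P/yr.
Box C: F(C→D) = (2258.2 + 1334) − 1268 = 2324.2 kg P/yr.
Box D: F(D→E) = (2324.2 + 492.6) − 568.1 = 2248.7 kg P/yr.
Box E: F(E→F) = (2248.7 + 558.5) − 1078 = 1729.2 kg P/yr.
Box F throughput = its input = 1729.2 kg P/yr; τ = 221000 / 1729.2 = 127.8 yr.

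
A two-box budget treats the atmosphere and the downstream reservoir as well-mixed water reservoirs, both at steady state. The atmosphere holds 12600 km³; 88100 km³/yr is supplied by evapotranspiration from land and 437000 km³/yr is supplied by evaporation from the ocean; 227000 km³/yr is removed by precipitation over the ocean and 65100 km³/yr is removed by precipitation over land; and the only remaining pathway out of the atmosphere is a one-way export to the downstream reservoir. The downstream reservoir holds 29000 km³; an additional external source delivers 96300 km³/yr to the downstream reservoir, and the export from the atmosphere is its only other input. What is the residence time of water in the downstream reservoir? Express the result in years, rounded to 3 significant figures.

Balance the atmosphere: ΣF_in = 88100 + 437000 = 525100 km³/yr.
Export to the downstream reservoir = ΣF_in − (227000 + 65100) = 233000 km³/yr.
Total input to the downstream reservoir = 233000 + 96300 = 329300 km³/yr; at steady state this equals its total output.
τ = M / F = 29000 / 329300 = 0.08807 yr.

0.0881 yr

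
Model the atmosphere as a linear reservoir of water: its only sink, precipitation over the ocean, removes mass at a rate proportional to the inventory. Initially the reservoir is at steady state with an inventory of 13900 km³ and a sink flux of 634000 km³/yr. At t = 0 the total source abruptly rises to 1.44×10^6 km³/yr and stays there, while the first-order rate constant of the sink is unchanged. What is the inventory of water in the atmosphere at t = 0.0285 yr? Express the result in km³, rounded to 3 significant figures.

τ = M₀/F₀ = 13900/634000 = 0.02192 yr; rate constant k = 1/τ.
New steady state M_∞ = F₁/k = F₁·τ = 1.44×10^6 × 0.02192 = 31571 km³.
M(t) = M_∞ + (M₀ − M_∞)·e^(−t/τ); t/τ = 0.0285/0.02192 = 1.300, so e^(−t/τ) = 0.2726.
M(t) = 31571 − 17670 × 0.2726 = 26755 km³.

26800 km³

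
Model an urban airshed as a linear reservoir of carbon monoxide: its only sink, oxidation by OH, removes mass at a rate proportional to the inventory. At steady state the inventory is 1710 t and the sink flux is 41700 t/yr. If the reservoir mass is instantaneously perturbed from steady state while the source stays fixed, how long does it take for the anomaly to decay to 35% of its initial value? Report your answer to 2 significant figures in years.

0.043 yr

For a linear reservoir the anomaly decays as exp(−t/τ) with τ = M/F = 1710/41700 = 0.04101 yr.
exp(−t/τ) = 0.35 ⇒ t = −τ ln(0.35) = 0.04101 × 1.050 = 0.04305 yr.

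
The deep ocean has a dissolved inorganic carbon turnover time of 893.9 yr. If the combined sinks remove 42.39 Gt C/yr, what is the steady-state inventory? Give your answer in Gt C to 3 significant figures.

37900 Gt C

τ = M/F ⇒ M = τ × F = 893.9 × 42.39 = 37890 Gt C.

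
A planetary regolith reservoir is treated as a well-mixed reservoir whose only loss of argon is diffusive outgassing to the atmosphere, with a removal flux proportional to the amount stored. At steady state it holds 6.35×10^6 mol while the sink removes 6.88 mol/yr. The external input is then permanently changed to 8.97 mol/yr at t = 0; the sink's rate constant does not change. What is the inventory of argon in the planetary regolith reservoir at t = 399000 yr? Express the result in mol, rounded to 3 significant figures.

7.03×10^6 mol

The sink rate constant is k = F₀/M₀ = 6.88/6.35×10^6 = 1.083×10^-6 yr⁻¹.
Solving dM/dt = F₁ − kM with M(0) = M₀ gives M(t) = F₁/k + (M₀ − F₁/k)·e^(−kt).
F₁/k = 8.97/1.083×10^-6 = 8.2790×10^6 mol; kt = 1.083×10^-6 × 399000 = 0.4323, e^(−kt) = 0.6490.
M(399000) = 8.2790×10^6 + (6.35×10^6 − 8.2790×10^6) × 0.6490 = 8.2790×10^6 − 1.252×10^6 = 7.0271×10^6 mol.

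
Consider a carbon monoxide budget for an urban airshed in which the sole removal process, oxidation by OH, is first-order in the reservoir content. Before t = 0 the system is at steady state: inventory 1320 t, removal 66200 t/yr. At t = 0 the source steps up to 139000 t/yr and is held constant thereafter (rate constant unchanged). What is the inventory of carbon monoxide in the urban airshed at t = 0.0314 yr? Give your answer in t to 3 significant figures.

τ = M₀/F₀ = 1320/66200 = 0.01994 yr; rate constant k = 1/τ.
New steady state M_∞ = F₁/k = F₁·τ = 139000 × 0.01994 = 2771.6 t.
M(t) = M_∞ + (M₀ − M_∞)·e^(−t/τ); t/τ = 0.0314/0.01994 = 1.575, so e^(−t/τ) = 0.2071.
M(t) = 2771.6 − 1452 × 0.2071 = 2471.0 t.

2470 t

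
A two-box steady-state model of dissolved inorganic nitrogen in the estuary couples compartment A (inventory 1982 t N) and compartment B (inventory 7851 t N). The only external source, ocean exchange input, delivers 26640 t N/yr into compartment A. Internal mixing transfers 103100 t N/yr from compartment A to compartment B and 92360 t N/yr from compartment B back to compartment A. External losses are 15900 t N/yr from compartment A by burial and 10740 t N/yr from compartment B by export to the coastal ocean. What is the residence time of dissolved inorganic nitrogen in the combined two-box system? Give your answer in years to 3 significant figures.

0.369 yr

Treat the two boxes together as one reservoir: the mixing fluxes between them are internal recycling, so τ = ΣM / Σ(external losses).
M_total = 1982 + 7851 = 9833.0 t N.
ΣF_external_out = 15900 + 10740 = 26640 t N/yr.
τ = M_total / ΣF_ext = 9833.0 / 26640 = 0.3691 yr.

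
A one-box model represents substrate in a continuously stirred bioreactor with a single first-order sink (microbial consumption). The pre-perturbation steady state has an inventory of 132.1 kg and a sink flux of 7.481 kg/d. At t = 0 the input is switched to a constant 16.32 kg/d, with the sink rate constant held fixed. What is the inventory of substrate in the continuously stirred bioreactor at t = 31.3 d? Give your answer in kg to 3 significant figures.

Residence time τ = M₀/F₀ = 17.66 d. The eventual steady state is M_∞ = M₀·(F₁/F₀) = 132.1 × 16.32/7.481 = 288.18 kg.
The anomaly ΔM(t) = M(t) − M_∞ decays as ΔM₀·e^(−t/τ) with ΔM₀ = 132.1 − 288.18 = −156.1 kg.
At t = 31.3 d, e^(−t/τ) = e^(−1.773) = 0.1699, so ΔM = −26.52 kg and M = 288.18 − 26.52 = 261.66 kg.

262 kg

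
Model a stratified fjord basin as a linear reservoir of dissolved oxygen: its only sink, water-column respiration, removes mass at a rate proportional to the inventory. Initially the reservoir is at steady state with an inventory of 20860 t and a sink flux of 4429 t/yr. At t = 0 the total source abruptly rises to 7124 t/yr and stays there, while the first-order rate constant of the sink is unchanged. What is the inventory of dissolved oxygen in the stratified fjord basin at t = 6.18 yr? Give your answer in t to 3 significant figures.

τ = M₀/F₀ = 20860/4429 = 4.710 yr; rate constant k = 1/τ.
New steady state M_∞ = F₁/k = F₁·τ = 7124 × 4.710 = 33553 t.
M(t) = M_∞ + (M₀ − M_∞)·e^(−t/τ); t/τ = 6.18/4.710 = 1.312, so e^(−t/τ) = 0.2692.
M(t) = 33553 − 12690 × 0.2692 = 30136 t.

30100 t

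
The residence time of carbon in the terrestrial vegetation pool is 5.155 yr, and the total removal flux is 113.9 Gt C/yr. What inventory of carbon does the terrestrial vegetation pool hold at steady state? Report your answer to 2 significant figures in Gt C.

τ = M/F ⇒ M = τ × F = 5.155 × 113.9 = 587.2 Gt C.

590 Gt C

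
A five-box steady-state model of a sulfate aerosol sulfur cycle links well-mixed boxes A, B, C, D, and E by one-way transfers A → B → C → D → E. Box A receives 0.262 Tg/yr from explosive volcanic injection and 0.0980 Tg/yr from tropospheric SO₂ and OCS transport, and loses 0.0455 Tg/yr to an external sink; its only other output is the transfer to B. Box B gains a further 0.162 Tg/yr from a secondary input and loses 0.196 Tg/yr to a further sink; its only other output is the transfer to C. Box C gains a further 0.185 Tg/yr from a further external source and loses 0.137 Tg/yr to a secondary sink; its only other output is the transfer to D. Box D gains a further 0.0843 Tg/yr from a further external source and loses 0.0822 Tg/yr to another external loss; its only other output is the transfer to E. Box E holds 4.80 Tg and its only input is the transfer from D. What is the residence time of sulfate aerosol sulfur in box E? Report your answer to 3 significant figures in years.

Box A: F(A→B) = (0.262 + 0.0980) − 0.0455 = 0.31450 Tg/yr.
Box B: F(B→C) = (0.31450 + 0.162) − 0.196 = 0.28050 Tg/yr.
Box C: F(C→D) = (0.28050 + 0.185) − 0.137 = 0.32850 Tg/yr.
Box D: F(D→E) = (0.32850 + 0.0843) − 0.0822 = 0.33060 Tg/yr.
Box E throughput = its input = 0.33060 Tg/yr; τ = 4.80 / 0.33060 = 14.52 yr.

14.5 yr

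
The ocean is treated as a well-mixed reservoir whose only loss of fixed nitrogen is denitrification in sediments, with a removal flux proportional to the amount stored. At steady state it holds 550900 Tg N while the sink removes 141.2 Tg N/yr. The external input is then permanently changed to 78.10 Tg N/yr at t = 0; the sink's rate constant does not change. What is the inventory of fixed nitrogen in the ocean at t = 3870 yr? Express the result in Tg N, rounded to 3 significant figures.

396000 Tg N

Residence time τ = M₀/F₀ = 3902 yr. The eventual steady state is M_∞ = M₀·(F₁/F₀) = 550900 × 78.10/141.2 = 304710 Tg N.
The anomaly ΔM(t) = M(t) − M_∞ decays as ΔM₀·e^(−t/τ) with ΔM₀ = 550900 − 304710 = 246200 Tg N.
At t = 3870 yr, e^(−t/τ) = e^(−0.9919) = 0.3709, so ΔM = 91300 Tg N and M = 304710 + 91300 = 396010 Tg N.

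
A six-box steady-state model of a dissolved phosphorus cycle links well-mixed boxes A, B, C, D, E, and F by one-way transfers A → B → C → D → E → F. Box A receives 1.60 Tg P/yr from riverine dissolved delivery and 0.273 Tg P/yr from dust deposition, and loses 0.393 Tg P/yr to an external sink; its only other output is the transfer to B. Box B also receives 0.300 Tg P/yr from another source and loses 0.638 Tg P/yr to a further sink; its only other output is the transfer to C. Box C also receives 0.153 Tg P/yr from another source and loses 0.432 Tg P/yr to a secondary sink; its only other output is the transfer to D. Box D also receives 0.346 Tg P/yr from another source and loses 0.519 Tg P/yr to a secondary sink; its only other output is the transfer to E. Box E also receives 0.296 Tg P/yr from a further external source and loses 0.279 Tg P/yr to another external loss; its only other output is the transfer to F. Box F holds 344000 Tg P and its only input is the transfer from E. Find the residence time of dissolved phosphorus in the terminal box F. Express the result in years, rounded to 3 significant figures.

Box A: F(A→B) = (1.60 + 0.273) − 0.393 = 1.4800 Tg P/yr.
Box B: F(B→C) = (1.4800 + 0.300) − 0.638 = 1.1420 Tg P/yr.
Box C: F(C→D) = (1.1420 + 0.153) − 0.432 = 0.86300 Tg P/yr.
Box D: F(D→E) = (0.86300 + 0.346) − 0.519 = 0.69000 Tg P/yr.
Box E: F(E→F) = (0.69000 + 0.296) − 0.279 = 0.70700 Tg P/yr.
Box F throughput = its input = 0.70700 Tg P/yr; τ = 344000 / 0.70700 = 486600 yr.

487000 yr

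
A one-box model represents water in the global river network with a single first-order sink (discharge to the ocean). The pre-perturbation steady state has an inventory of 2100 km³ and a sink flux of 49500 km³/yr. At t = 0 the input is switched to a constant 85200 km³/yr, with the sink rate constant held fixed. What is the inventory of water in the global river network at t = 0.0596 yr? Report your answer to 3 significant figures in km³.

3240 km³

τ = M₀/F₀ = 2100/49500 = 0.04242 yr; rate constant k = 1/τ.
New steady state M_∞ = F₁/k = F₁·τ = 85200 × 0.04242 = 3614.5 km³.
M(t) = M_∞ + (M₀ − M_∞)·e^(−t/τ); t/τ = 0.0596/0.04242 = 1.405, so e^(−t/τ) = 0.2454.
M(t) = 3614.5 − 1515 × 0.2454 = 3242.9 km³.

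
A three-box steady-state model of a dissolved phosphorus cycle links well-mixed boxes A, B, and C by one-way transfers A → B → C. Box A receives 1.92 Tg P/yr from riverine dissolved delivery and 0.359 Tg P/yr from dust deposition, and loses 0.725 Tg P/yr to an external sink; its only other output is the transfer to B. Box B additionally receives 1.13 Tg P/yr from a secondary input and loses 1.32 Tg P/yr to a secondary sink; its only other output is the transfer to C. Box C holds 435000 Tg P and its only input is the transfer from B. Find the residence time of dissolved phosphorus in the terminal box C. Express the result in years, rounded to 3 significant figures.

319000 yr

Box A: F(A→B) = (1.92 + 0.359) − 0.725 = 1.5540 Tg P/yr.
Box B: F(B→C) = (1.5540 + 1.13) − 1.32 = 1.3640 Tg P/yr.
Box C throughput = its input = 1.3640 Tg P/yr; τ = 435000 / 1.3640 = 318900 yr.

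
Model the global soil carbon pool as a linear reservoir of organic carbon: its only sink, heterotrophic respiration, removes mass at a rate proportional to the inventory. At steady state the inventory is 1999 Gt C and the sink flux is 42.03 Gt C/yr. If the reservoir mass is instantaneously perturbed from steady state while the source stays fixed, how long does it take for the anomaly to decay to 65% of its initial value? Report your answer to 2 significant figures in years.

20 yr

For a linear reservoir the anomaly decays as exp(−t/τ) with τ = M/F = 1999/42.03 = 47.56 yr.
exp(−t/τ) = 0.65 ⇒ t = −τ ln(0.65) = 47.56 × 0.4308 = 20.49 yr.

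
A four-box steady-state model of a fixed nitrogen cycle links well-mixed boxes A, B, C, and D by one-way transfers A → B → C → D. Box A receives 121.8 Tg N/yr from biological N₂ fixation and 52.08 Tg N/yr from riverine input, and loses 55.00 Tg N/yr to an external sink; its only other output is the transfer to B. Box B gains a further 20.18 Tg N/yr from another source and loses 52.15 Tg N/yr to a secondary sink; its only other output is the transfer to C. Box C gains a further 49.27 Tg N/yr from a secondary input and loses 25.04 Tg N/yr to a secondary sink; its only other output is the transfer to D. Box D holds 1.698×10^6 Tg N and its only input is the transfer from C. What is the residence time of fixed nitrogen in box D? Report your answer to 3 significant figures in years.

Box A: F(A→B) = (121.8 + 52.08) − 55.00 = 118.88 Tg N/yr.
Box B: F(B→C) = (118.88 + 20.18) − 52.15 = 86.910 Tg N/yr.
Box C: F(C→D) = (86.910 + 49.27) − 25.04 = 111.14 Tg N/yr.
Box D throughput = its input = 111.14 Tg N/yr; τ = 1.698×10^6 / 111.14 = 15280 yr.

15300 yr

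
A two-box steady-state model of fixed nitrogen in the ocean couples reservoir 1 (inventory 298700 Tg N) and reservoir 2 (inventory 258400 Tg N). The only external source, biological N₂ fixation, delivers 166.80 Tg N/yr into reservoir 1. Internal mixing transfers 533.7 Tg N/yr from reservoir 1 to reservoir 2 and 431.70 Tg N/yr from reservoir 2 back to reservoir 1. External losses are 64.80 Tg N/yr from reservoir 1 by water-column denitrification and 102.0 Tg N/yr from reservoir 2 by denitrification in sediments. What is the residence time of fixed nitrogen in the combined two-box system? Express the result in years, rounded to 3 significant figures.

3340 yr

For the system as a whole, the A↔B exchange is internal and contributes nothing to the throughput; only the external sinks remove mass.
M_total = 298700 + 258400 = 557100 Tg N.
ΣF_external_out = 64.80 + 102.0 = 166.80 Tg N/yr.
τ = M_total / ΣF_ext = 557100 / 166.80 = 3340 yr.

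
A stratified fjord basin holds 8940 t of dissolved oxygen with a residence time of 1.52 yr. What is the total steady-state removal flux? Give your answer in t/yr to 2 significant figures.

5900 t/yr

F = M / τ = 8940 / 1.52 = 5882 t/yr.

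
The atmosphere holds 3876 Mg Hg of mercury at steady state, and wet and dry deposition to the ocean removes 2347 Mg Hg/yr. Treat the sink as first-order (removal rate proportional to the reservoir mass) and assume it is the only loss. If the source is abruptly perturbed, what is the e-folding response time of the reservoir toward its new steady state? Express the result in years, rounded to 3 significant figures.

For a linear reservoir the response time equals the residence time τ = M/F.
τ = 3876 / 2347 = 1.651 yr.

1.65 yr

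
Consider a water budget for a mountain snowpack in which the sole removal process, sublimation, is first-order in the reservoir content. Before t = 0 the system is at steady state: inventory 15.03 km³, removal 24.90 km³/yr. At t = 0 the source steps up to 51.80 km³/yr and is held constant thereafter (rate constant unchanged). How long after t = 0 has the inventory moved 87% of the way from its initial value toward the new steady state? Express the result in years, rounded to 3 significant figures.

1.23 yr

τ = M₀/F₀ = 15.03/24.90 = 0.6036 yr.
The remaining gap fraction is e^(−t/τ); 87% covered ⇒ e^(−t/τ) = 0.130.
t = −τ ln(0.130) = 0.6036 × 2.040 = 1.232 yr.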